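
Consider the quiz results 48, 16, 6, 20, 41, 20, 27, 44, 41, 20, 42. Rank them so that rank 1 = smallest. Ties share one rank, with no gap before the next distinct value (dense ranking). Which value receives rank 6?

Sorted (ascending): 6, 16, 20, 20, 20, 27, 41, 41, 42, 44, 48
The 3 values of 20 share dense rank 3.
The 2 values of 41 share dense rank 5.
Remaining distinct values take the next consecutive integers.
Rank 6 → value 42.

42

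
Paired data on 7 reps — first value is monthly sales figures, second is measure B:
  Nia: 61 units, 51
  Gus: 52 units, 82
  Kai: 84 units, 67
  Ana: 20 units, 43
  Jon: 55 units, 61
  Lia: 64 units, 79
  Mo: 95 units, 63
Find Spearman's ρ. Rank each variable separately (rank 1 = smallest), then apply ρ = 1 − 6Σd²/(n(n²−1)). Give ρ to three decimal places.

Ranks of variable 1: 4, 2, 6, 1, 3, 5, 7
Ranks of variable 2: 2, 7, 5, 1, 3, 6, 4
d = r₁ − r₂: 2, -5, 1, 0, 0, -1, 3
d²: 4, 25, 1, 0, 0, 1, 9; Σd² = 40
ρ = 1 − 6·40/(7·48) = 1 − 240/336 = 0.286

0.286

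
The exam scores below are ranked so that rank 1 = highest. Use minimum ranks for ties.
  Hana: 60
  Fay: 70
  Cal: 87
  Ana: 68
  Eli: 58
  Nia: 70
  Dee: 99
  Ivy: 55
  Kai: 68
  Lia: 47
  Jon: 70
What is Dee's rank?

Sorted (descending): 99, 87, 70, 70, 70, 68, 68, 60, 58, 55, 47
The 3 values of 70 occupy positions 3–5 → each gets rank 3.
The 2 values of 68 occupy positions 6–7 → each gets rank 6.
Dee has value 99 → rank 1.

1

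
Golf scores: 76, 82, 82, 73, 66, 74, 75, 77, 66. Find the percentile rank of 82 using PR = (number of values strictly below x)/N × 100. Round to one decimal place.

77.8

N = 9.
Strictly below 82: 7. Equal to 82: 2.
PR = 7/9 × 100 = 77.8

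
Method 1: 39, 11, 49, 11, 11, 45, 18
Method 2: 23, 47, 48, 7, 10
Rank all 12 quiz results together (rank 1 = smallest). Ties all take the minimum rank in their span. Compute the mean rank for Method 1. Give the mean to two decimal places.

Sorted (ascending): 7, 10, 11, 11, 11, 18, 23, 39, 45, 47, 48, 49
The 3 values of 11 occupy positions 3–5 → each gets rank 3.
Method 1 values → pooled ranks: 39→8, 11→3, 49→12, 11→3, 11→3, 45→9, 18→6
Mean rank = (8 + 3 + 12 + 3 + 3 + 9 + 6) / 7 = 6.29

6.29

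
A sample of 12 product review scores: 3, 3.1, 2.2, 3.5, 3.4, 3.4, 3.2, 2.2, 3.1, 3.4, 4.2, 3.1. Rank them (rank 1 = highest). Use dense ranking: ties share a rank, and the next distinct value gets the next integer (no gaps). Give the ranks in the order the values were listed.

6, 5, 7, 2, 3, 3, 4, 7, 5, 3, 1, 5

Sorted (descending): 4.2, 3.5, 3.4, 3.4, 3.4, 3.2, 3.1, 3.1, 3.1, 3, 2.2, 2.2
The 3 values of 3.4 share dense rank 3.
The 3 values of 3.1 share dense rank 5.
The 2 values of 2.2 share dense rank 7.
Remaining distinct values take the next consecutive integers.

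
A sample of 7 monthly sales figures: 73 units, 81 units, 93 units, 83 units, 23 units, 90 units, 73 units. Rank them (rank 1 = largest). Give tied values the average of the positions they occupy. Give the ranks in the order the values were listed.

5.5, 4, 1, 3, 7, 2, 5.5

Sorted (descending): 93, 90, 83, 81, 73, 73, 23
The 2 values of 73 occupy positions 5–6 → average rank (5+6)/2 = 5.5.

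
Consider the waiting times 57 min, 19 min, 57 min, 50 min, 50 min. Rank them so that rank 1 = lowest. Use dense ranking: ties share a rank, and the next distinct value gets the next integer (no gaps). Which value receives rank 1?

19

Sorted (ascending): 19, 50, 50, 57, 57
The 2 values of 50 share dense rank 2.
The 2 values of 57 share dense rank 3.
Remaining distinct values take the next consecutive integers.
Rank 1 → value 19.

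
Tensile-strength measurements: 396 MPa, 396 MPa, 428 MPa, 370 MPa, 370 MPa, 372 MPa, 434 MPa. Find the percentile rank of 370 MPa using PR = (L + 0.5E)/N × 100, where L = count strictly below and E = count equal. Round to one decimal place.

14.3

N = 7.
Strictly below 370: 0. Equal to 370: 2.
PR = (0 + 0.5·2)/7 × 100 = 14.3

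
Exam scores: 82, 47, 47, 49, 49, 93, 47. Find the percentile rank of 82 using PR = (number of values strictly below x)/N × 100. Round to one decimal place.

N = 7.
Strictly below 82: 5. Equal to 82: 1.
PR = 5/7 × 100 = 71.4

71.4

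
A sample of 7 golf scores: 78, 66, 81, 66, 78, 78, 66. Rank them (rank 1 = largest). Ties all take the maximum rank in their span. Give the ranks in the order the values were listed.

Sorted (descending): 81, 78, 78, 78, 66, 66, 66
The 3 values of 78 occupy positions 2–4 → each gets rank 4.
The 3 values of 66 occupy positions 5–7 → each gets rank 7.

4, 7, 1, 7, 4, 4, 7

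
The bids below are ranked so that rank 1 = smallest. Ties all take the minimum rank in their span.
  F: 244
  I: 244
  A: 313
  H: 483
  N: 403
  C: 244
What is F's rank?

1

Sorted (ascending): 244, 244, 244, 313, 403, 483
The 3 values of 244 occupy positions 1–3 → each gets rank 1.
F has value 244 → rank 1.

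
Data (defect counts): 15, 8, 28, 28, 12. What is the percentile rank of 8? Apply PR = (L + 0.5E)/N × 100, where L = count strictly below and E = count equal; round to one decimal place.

10.0

N = 5.
Strictly below 8: 0. Equal to 8: 1.
PR = (0 + 0.5·1)/5 × 100 = 10.0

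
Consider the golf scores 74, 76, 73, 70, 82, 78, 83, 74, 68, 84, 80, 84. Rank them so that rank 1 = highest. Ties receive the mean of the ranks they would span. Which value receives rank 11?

Sorted (descending): 84, 84, 83, 82, 80, 78, 76, 74, 74, 73, 70, 68
The 2 values of 84 occupy positions 1–2 → average rank (1+2)/2 = 1.5.
The 2 values of 74 occupy positions 8–9 → average rank (8+9)/2 = 8.5.
Rank 11 → value 70.

70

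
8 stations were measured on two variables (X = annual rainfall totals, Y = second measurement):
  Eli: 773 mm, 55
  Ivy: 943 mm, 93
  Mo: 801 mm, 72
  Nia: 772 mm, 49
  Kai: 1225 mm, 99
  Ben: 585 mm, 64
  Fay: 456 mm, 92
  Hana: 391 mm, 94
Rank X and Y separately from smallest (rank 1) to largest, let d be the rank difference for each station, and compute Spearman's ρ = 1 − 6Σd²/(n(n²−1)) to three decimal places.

Ranks of variable 1: 5, 7, 6, 4, 8, 3, 2, 1
Ranks of variable 2: 2, 6, 4, 1, 8, 3, 5, 7
d = r₁ − r₂: 3, 1, 2, 3, 0, 0, -3, -6
d²: 9, 1, 4, 9, 0, 0, 9, 36; Σd² = 68
ρ = 1 − 6·68/(8·63) = 1 − 408/504 = 0.190

0.190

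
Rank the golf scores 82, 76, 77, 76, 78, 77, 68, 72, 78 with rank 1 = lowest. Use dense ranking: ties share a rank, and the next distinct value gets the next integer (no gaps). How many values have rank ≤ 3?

4

Sorted (ascending): 68, 72, 76, 76, 77, 77, 78, 78, 82
The 2 values of 76 share dense rank 3.
The 2 values of 77 share dense rank 4.
The 2 values of 78 share dense rank 5.
Remaining distinct values take the next consecutive integers.
Ranks ≤ 3: {1, 2, 3, 3} → 4 values.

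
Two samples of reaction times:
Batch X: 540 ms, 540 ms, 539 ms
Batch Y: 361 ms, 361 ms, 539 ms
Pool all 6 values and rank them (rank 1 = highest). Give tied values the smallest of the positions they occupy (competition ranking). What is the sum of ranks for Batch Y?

13

Sorted (descending): 540, 540, 539, 539, 361, 361
The 2 values of 540 occupy positions 1–2 → each gets rank 1.
The 2 values of 539 occupy positions 3–4 → each gets rank 3.
The 2 values of 361 occupy positions 5–6 → each gets rank 5.
Batch Y values → pooled ranks: 361→5, 361→5, 539→3
Rank sum = 5 + 5 + 3 = 13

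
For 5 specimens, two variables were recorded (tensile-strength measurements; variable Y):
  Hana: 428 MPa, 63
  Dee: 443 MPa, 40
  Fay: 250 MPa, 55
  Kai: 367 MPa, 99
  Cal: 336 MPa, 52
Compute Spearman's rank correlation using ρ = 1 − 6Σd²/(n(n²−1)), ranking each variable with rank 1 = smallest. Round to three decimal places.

-0.200

Ranks of variable 1: 4, 5, 1, 3, 2
Ranks of variable 2: 4, 1, 3, 5, 2
d = r₁ − r₂: 0, 4, -2, -2, 0
d²: 0, 16, 4, 4, 0; Σd² = 24
ρ = 1 − 6·24/(5·24) = 1 − 144/120 = -0.200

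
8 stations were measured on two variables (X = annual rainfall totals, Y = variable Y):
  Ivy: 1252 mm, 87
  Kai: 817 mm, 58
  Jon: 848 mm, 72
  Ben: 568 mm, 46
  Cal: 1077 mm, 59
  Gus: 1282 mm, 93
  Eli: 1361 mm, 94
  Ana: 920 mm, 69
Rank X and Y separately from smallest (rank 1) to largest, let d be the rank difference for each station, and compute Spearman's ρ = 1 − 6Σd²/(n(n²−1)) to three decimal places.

Ranks of variable 1: 6, 2, 3, 1, 5, 7, 8, 4
Ranks of variable 2: 6, 2, 5, 1, 3, 7, 8, 4
d = r₁ − r₂: 0, 0, -2, 0, 2, 0, 0, 0
d²: 0, 0, 4, 0, 4, 0, 0, 0; Σd² = 8
ρ = 1 − 6·8/(8·63) = 1 − 48/504 = 0.905

0.905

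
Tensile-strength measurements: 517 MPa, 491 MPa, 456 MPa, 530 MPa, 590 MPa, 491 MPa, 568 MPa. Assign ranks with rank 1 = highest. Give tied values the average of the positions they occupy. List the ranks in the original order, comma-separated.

Sorted (descending): 590, 568, 530, 517, 491, 491, 456
The 2 values of 491 occupy positions 5–6 → average rank (5+6)/2 = 5.5.

4, 5.5, 7, 3, 1, 5.5, 2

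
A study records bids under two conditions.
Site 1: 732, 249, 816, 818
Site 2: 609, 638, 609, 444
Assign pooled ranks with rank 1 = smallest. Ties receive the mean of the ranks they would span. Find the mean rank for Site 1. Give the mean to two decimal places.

Sorted (ascending): 249, 444, 609, 609, 638, 732, 816, 818
The 2 values of 609 occupy positions 3–4 → average rank (3+4)/2 = 3.5.
Site 1 values → pooled ranks: 732→6, 249→1, 816→7, 818→8
Mean rank = (6 + 1 + 7 + 8) / 4 = 5.50

5.50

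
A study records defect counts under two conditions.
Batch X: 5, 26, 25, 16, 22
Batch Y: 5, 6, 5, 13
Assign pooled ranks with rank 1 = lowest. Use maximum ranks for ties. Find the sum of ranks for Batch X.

33

Sorted (ascending): 5, 5, 5, 6, 13, 16, 22, 25, 26
The 3 values of 5 occupy positions 1–3 → each gets rank 3.
Batch X values → pooled ranks: 5→3, 26→9, 25→8, 16→6, 22→7
Rank sum = 3 + 9 + 8 + 6 + 7 = 33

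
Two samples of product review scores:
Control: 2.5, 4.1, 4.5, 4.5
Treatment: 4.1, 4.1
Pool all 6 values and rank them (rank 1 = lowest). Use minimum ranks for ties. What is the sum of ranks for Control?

13

Sorted (ascending): 2.5, 4.1, 4.1, 4.1, 4.5, 4.5
The 3 values of 4.1 occupy positions 2–4 → each gets rank 2.
The 2 values of 4.5 occupy positions 5–6 → each gets rank 5.
Control values → pooled ranks: 2.5→1, 4.1→2, 4.5→5, 4.5→5
Rank sum = 1 + 2 + 5 + 5 = 13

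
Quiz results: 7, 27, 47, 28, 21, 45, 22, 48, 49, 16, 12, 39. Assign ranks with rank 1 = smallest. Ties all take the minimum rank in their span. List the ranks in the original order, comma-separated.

Sorted (ascending): 7, 12, 16, 21, 22, 27, 28, 39, 45, 47, 48, 49
No ties — each value takes its position as its rank.

1, 6, 10, 7, 4, 9, 5, 11, 12, 3, 2, 8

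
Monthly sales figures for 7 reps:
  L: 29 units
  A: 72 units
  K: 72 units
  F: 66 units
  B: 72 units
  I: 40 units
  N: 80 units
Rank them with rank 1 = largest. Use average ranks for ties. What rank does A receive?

3

Sorted (descending): 80, 72, 72, 72, 66, 40, 29
The 3 values of 72 occupy positions 2–4 → average rank 3.
A has value 72 units → rank 3.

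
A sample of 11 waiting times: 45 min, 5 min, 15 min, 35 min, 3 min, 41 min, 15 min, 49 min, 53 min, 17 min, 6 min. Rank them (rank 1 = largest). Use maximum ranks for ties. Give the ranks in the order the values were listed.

Sorted (descending): 53, 49, 45, 41, 35, 17, 15, 15, 6, 5, 3
The 2 values of 15 occupy positions 7–8 → each gets rank 8.

3, 10, 8, 5, 11, 4, 8, 2, 1, 6, 9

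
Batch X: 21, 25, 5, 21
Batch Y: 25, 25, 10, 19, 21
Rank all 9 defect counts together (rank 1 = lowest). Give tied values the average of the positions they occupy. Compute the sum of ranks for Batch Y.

26

Sorted (ascending): 5, 10, 19, 21, 21, 21, 25, 25, 25
The 3 values of 21 occupy positions 4–6 → average rank 5.
The 3 values of 25 occupy positions 7–9 → average rank 8.
Batch Y values → pooled ranks: 25→8, 25→8, 10→2, 19→3, 21→5
Rank sum = 8 + 8 + 2 + 3 + 5 = 26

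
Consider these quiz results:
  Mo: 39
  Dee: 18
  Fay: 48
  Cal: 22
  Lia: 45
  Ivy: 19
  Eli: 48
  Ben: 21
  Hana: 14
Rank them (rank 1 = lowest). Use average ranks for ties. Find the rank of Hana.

1

Sorted (ascending): 14, 18, 19, 21, 22, 39, 45, 48, 48
The 2 values of 48 occupy positions 8–9 → average rank (8+9)/2 = 8.5.
Hana has value 14 → rank 1.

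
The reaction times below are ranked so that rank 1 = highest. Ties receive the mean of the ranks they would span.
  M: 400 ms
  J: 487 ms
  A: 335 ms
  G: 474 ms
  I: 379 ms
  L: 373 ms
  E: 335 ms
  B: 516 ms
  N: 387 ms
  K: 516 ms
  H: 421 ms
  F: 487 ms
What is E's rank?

11.5

Sorted (descending): 516, 516, 487, 487, 474, 421, 400, 387, 379, 373, 335, 335
The 2 values of 516 occupy positions 1–2 → average rank (1+2)/2 = 1.5.
The 2 values of 487 occupy positions 3–4 → average rank (3+4)/2 = 3.5.
The 2 values of 335 occupy positions 11–12 → average rank (11+12)/2 = 11.5.
E has value 335 ms → rank 11.5.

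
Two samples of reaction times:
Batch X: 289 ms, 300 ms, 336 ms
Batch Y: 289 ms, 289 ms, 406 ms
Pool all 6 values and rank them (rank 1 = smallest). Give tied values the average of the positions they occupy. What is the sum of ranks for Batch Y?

Sorted (ascending): 289, 289, 289, 300, 336, 406
The 3 values of 289 occupy positions 1–3 → average rank 2.
Batch Y values → pooled ranks: 289→2, 289→2, 406→6
Rank sum = 2 + 2 + 6 = 10

10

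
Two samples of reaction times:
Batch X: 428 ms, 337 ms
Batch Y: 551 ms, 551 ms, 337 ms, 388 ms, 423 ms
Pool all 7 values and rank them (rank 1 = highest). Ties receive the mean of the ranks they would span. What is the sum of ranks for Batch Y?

Sorted (descending): 551, 551, 428, 423, 388, 337, 337
The 2 values of 551 occupy positions 1–2 → average rank (1+2)/2 = 1.5.
The 2 values of 337 occupy positions 6–7 → average rank (6+7)/2 = 6.5.
Batch Y values → pooled ranks: 551→1.5, 551→1.5, 337→6.5, 388→5, 423→4
Rank sum = 1.5 + 1.5 + 6.5 + 5 + 4 = 18.5

18.5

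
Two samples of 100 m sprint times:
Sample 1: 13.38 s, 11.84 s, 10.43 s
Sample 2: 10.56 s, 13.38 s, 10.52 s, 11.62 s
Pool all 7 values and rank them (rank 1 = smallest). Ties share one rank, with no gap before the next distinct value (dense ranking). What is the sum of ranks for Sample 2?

15

Sorted (ascending): 10.43, 10.52, 10.56, 11.62, 11.84, 13.38, 13.38
The 2 values of 13.38 share dense rank 6.
Remaining distinct values take the next consecutive integers.
Sample 2 values → pooled ranks: 10.56→3, 13.38→6, 10.52→2, 11.62→4
Rank sum = 3 + 6 + 2 + 4 = 15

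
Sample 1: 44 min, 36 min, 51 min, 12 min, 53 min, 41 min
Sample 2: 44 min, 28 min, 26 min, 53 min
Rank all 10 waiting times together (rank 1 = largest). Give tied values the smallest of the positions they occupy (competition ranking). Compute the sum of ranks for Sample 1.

Sorted (descending): 53, 53, 51, 44, 44, 41, 36, 28, 26, 12
The 2 values of 53 occupy positions 1–2 → each gets rank 1.
The 2 values of 44 occupy positions 4–5 → each gets rank 4.
Sample 1 values → pooled ranks: 44→4, 36→7, 51→3, 12→10, 53→1, 41→6
Rank sum = 4 + 7 + 3 + 10 + 1 + 6 = 31

31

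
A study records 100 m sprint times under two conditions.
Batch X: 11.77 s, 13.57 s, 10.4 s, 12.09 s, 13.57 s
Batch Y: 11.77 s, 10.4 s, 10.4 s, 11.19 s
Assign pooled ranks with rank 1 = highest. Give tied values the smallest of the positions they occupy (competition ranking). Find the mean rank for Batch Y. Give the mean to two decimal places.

Sorted (descending): 13.57, 13.57, 12.09, 11.77, 11.77, 11.19, 10.4, 10.4, 10.4
The 2 values of 13.57 occupy positions 1–2 → each gets rank 1.
The 2 values of 11.77 occupy positions 4–5 → each gets rank 4.
The 3 values of 10.4 occupy positions 7–9 → each gets rank 7.
Batch Y values → pooled ranks: 11.77→4, 10.4→7, 10.4→7, 11.19→6
Mean rank = (4 + 7 + 7 + 6) / 4 = 6.00

6.00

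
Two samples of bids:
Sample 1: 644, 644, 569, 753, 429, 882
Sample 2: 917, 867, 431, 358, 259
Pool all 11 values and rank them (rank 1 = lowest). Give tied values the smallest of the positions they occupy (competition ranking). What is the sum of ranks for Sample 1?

38

Sorted (ascending): 259, 358, 429, 431, 569, 644, 644, 753, 867, 882, 917
The 2 values of 644 occupy positions 6–7 → each gets rank 6.
Sample 1 values → pooled ranks: 644→6, 644→6, 569→5, 753→8, 429→3, 882→10
Rank sum = 6 + 6 + 5 + 8 + 3 + 10 = 38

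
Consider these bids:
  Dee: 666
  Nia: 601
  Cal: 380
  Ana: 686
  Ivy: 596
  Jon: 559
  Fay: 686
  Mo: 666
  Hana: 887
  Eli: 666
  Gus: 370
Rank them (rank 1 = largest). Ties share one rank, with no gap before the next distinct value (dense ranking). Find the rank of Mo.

Sorted (descending): 887, 686, 686, 666, 666, 666, 601, 596, 559, 380, 370
The 2 values of 686 share dense rank 2.
The 3 values of 666 share dense rank 3.
Remaining distinct values take the next consecutive integers.
Mo has value 666 → rank 3.

3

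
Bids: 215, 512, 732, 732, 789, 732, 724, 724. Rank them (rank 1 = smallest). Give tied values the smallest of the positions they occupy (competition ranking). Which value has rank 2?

Sorted (ascending): 215, 512, 724, 724, 732, 732, 732, 789
The 2 values of 724 occupy positions 3–4 → each gets rank 3.
The 3 values of 732 occupy positions 5–7 → each gets rank 5.
Rank 2 → value 512.

512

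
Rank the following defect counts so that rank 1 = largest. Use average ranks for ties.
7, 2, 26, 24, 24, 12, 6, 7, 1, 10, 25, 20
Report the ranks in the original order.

8.5, 11, 1, 3.5, 3.5, 6, 10, 8.5, 12, 7, 2, 5

Sorted (descending): 26, 25, 24, 24, 20, 12, 10, 7, 7, 6, 2, 1
The 2 values of 24 occupy positions 3–4 → average rank (3+4)/2 = 3.5.
The 2 values of 7 occupy positions 8–9 → average rank (8+9)/2 = 8.5.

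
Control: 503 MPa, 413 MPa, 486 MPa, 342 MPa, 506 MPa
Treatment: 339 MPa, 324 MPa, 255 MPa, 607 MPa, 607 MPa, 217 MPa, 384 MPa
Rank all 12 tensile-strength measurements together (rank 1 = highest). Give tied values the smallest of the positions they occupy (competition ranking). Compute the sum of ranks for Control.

Sorted (descending): 607, 607, 506, 503, 486, 413, 384, 342, 339, 324, 255, 217
The 2 values of 607 occupy positions 1–2 → each gets rank 1.
Control values → pooled ranks: 503→4, 413→6, 486→5, 342→8, 506→3
Rank sum = 4 + 6 + 5 + 8 + 3 = 26

26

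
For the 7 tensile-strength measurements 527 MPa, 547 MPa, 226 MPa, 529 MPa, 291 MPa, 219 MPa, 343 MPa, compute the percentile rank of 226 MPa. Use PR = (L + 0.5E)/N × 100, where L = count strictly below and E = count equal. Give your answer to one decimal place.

N = 7.
Strictly below 226: 1. Equal to 226: 1.
PR = (1 + 0.5·1)/7 × 100 = 21.4

21.4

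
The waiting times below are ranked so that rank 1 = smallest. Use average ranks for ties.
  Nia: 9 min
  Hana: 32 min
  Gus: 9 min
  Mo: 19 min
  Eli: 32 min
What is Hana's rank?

Sorted (ascending): 9, 9, 19, 32, 32
The 2 values of 9 occupy positions 1–2 → average rank (1+2)/2 = 1.5.
The 2 values of 32 occupy positions 4–5 → average rank (4+5)/2 = 4.5.
Hana has value 32 min → rank 4.5.

4.5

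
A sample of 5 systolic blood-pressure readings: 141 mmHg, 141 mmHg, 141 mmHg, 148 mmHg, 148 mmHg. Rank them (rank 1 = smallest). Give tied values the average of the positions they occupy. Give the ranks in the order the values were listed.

2, 2, 2, 4.5, 4.5

Sorted (ascending): 141, 141, 141, 148, 148
The 3 values of 141 occupy positions 1–3 → average rank 2.
The 2 values of 148 occupy positions 4–5 → average rank (4+5)/2 = 4.5.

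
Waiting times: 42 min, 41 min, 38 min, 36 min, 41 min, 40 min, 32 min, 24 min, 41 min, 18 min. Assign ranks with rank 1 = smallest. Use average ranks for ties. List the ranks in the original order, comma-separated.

Sorted (ascending): 18, 24, 32, 36, 38, 40, 41, 41, 41, 42
The 3 values of 41 occupy positions 7–9 → average rank 8.

10, 8, 5, 4, 8, 6, 3, 2, 8, 1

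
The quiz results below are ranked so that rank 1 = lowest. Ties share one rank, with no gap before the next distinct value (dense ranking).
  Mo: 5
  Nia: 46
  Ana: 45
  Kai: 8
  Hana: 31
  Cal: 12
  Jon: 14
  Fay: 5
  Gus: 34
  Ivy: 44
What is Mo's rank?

1

Sorted (ascending): 5, 5, 8, 12, 14, 31, 34, 44, 45, 46
The 2 values of 5 share dense rank 1.
Remaining distinct values take the next consecutive integers.
Mo has value 5 → rank 1.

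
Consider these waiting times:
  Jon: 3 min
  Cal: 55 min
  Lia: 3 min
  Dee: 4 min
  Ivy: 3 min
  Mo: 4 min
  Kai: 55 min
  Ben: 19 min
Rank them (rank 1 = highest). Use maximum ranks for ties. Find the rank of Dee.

Sorted (descending): 55, 55, 19, 4, 4, 3, 3, 3
The 2 values of 55 occupy positions 1–2 → each gets rank 2.
The 2 values of 4 occupy positions 4–5 → each gets rank 5.
The 3 values of 3 occupy positions 6–8 → each gets rank 8.
Dee has value 4 min → rank 5.

5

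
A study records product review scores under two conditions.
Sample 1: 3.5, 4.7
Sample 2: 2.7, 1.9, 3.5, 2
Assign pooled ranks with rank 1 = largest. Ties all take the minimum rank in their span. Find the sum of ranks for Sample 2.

Sorted (descending): 4.7, 3.5, 3.5, 2.7, 2, 1.9
The 2 values of 3.5 occupy positions 2–3 → each gets rank 2.
Sample 2 values → pooled ranks: 2.7→4, 1.9→6, 3.5→2, 2→5
Rank sum = 4 + 6 + 2 + 5 = 17

17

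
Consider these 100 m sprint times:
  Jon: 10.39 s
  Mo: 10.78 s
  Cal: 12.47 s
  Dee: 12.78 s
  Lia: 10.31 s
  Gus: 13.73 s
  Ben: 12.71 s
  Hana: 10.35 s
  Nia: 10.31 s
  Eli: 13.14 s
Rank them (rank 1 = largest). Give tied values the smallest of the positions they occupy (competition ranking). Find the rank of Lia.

9

Sorted (descending): 13.73, 13.14, 12.78, 12.71, 12.47, 10.78, 10.39, 10.35, 10.31, 10.31
The 2 values of 10.31 occupy positions 9–10 → each gets rank 9.
Lia has value 10.31 s → rank 9.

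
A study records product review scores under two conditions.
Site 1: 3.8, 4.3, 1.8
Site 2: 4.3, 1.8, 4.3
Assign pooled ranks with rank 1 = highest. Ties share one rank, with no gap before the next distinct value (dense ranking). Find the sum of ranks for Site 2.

Sorted (descending): 4.3, 4.3, 4.3, 3.8, 1.8, 1.8
The 3 values of 4.3 share dense rank 1.
The 2 values of 1.8 share dense rank 3.
Remaining distinct values take the next consecutive integers.
Site 2 values → pooled ranks: 4.3→1, 1.8→3, 4.3→1
Rank sum = 1 + 3 + 1 = 5

5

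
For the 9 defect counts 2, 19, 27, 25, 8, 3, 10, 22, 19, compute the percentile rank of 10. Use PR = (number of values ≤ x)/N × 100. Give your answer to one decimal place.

N = 9.
Strictly below 10: 3. Equal to 10: 1.
PR = 4/9 × 100 = 44.4

44.4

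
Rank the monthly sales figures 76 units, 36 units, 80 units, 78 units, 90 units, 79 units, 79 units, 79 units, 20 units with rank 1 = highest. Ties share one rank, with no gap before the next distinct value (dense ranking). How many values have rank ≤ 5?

Sorted (descending): 90, 80, 79, 79, 79, 78, 76, 36, 20
The 3 values of 79 share dense rank 3.
Remaining distinct values take the next consecutive integers.
Ranks ≤ 5: {1, 2, 3, 3, 3, 4, 5} → 7 values.

7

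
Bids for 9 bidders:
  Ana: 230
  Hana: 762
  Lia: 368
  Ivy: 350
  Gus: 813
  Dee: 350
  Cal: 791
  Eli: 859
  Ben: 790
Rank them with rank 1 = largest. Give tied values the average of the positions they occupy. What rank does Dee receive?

7.5

Sorted (descending): 859, 813, 791, 790, 762, 368, 350, 350, 230
The 2 values of 350 occupy positions 7–8 → average rank (7+8)/2 = 7.5.
Dee has value 350 → rank 7.5.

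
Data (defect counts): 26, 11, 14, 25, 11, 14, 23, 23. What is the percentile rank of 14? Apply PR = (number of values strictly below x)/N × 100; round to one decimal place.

N = 8.
Strictly below 14: 2. Equal to 14: 2.
PR = 2/8 × 100 = 25.0

25.0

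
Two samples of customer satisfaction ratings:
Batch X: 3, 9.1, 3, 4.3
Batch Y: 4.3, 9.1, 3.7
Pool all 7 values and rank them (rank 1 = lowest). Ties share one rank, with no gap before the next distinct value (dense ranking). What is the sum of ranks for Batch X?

9

Sorted (ascending): 3, 3, 3.7, 4.3, 4.3, 9.1, 9.1
The 2 values of 3 share dense rank 1.
The 2 values of 4.3 share dense rank 3.
The 2 values of 9.1 share dense rank 4.
Remaining distinct values take the next consecutive integers.
Batch X values → pooled ranks: 3→1, 9.1→4, 3→1, 4.3→3
Rank sum = 1 + 4 + 1 + 3 = 9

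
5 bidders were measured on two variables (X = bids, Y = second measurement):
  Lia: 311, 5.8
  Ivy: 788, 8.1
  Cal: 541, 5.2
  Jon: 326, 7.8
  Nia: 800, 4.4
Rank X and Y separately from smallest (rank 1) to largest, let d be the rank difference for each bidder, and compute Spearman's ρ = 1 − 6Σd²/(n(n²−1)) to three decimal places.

Ranks of variable 1: 1, 4, 3, 2, 5
Ranks of variable 2: 3, 5, 2, 4, 1
d = r₁ − r₂: -2, -1, 1, -2, 4
d²: 4, 1, 1, 4, 16; Σd² = 26
ρ = 1 − 6·26/(5·24) = 1 − 156/120 = -0.300

-0.300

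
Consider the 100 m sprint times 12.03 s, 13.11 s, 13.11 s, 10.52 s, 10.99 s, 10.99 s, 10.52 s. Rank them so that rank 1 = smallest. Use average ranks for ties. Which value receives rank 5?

12.03

Sorted (ascending): 10.52, 10.52, 10.99, 10.99, 12.03, 13.11, 13.11
The 2 values of 10.52 occupy positions 1–2 → average rank (1+2)/2 = 1.5.
The 2 values of 10.99 occupy positions 3–4 → average rank (3+4)/2 = 3.5.
The 2 values of 13.11 occupy positions 6–7 → average rank (6+7)/2 = 6.5.
Rank 5 → value 12.03.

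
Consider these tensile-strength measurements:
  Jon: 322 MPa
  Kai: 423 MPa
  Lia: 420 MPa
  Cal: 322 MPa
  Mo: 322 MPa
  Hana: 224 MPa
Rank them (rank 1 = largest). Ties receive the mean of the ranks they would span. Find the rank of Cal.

4

Sorted (descending): 423, 420, 322, 322, 322, 224
The 3 values of 322 occupy positions 3–5 → average rank 4.
Cal has value 322 MPa → rank 4.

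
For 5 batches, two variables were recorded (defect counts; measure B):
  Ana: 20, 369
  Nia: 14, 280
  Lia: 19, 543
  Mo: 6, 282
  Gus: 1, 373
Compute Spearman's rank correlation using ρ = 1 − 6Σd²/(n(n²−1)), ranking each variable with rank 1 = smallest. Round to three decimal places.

0.100

Ranks of variable 1: 5, 3, 4, 2, 1
Ranks of variable 2: 3, 1, 5, 2, 4
d = r₁ − r₂: 2, 2, -1, 0, -3
d²: 4, 4, 1, 0, 9; Σd² = 18
ρ = 1 − 6·18/(5·24) = 1 − 108/120 = 0.100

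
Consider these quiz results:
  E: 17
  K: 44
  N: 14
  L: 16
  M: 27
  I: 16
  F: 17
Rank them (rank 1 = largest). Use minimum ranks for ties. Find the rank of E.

Sorted (descending): 44, 27, 17, 17, 16, 16, 14
The 2 values of 17 occupy positions 3–4 → each gets rank 3.
The 2 values of 16 occupy positions 5–6 → each gets rank 5.
E has value 17 → rank 3.

3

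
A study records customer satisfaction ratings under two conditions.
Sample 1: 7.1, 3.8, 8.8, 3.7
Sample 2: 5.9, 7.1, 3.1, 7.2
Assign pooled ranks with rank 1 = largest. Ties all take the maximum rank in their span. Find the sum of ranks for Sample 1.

18

Sorted (descending): 8.8, 7.2, 7.1, 7.1, 5.9, 3.8, 3.7, 3.1
The 2 values of 7.1 occupy positions 3–4 → each gets rank 4.
Sample 1 values → pooled ranks: 7.1→4, 3.8→6, 8.8→1, 3.7→7
Rank sum = 4 + 6 + 1 + 7 = 18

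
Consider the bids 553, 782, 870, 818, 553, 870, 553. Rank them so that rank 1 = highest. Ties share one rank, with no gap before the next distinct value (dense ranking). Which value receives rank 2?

818

Sorted (descending): 870, 870, 818, 782, 553, 553, 553
The 2 values of 870 share dense rank 1.
The 3 values of 553 share dense rank 4.
Remaining distinct values take the next consecutive integers.
Rank 2 → value 818.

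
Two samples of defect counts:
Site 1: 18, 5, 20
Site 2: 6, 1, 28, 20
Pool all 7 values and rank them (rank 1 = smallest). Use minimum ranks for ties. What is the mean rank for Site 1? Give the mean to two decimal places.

3.67

Sorted (ascending): 1, 5, 6, 18, 20, 20, 28
The 2 values of 20 occupy positions 5–6 → each gets rank 5.
Site 1 values → pooled ranks: 18→4, 5→2, 20→5
Mean rank = (4 + 2 + 5) / 3 = 3.67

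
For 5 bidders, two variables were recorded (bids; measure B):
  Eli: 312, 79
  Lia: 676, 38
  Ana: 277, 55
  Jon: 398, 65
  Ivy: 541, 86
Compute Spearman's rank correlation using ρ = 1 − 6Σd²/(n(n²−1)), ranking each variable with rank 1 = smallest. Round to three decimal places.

-0.100

Ranks of variable 1: 2, 5, 1, 3, 4
Ranks of variable 2: 4, 1, 2, 3, 5
d = r₁ − r₂: -2, 4, -1, 0, -1
d²: 4, 16, 1, 0, 1; Σd² = 22
ρ = 1 − 6·22/(5·24) = 1 − 132/120 = -0.100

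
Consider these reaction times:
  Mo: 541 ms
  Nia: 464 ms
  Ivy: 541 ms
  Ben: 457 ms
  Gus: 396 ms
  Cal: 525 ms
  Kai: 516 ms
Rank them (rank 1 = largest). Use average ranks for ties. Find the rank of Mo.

Sorted (descending): 541, 541, 525, 516, 464, 457, 396
The 2 values of 541 occupy positions 1–2 → average rank (1+2)/2 = 1.5.
Mo has value 541 ms → rank 1.5.

1.5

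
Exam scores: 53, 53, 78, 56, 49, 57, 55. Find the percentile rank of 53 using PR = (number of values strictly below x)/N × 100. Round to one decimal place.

N = 7.
Strictly below 53: 1. Equal to 53: 2.
PR = 1/7 × 100 = 14.3

14.3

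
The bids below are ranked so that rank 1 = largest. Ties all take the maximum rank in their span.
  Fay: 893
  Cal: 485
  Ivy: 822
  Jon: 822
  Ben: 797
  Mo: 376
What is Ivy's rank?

3

Sorted (descending): 893, 822, 822, 797, 485, 376
The 2 values of 822 occupy positions 2–3 → each gets rank 3.
Ivy has value 822 → rank 3.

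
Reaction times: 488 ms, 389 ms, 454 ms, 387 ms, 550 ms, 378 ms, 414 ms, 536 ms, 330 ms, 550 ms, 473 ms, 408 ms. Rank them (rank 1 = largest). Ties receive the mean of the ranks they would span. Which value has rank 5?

Sorted (descending): 550, 550, 536, 488, 473, 454, 414, 408, 389, 387, 378, 330
The 2 values of 550 occupy positions 1–2 → average rank (1+2)/2 = 1.5.
Rank 5 → value 473.

473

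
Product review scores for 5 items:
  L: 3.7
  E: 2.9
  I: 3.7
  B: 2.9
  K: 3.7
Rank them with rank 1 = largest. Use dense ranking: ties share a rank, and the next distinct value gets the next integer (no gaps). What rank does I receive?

Sorted (descending): 3.7, 3.7, 3.7, 2.9, 2.9
The 3 values of 3.7 share dense rank 1.
The 2 values of 2.9 share dense rank 2.
I has value 3.7 → rank 1.

1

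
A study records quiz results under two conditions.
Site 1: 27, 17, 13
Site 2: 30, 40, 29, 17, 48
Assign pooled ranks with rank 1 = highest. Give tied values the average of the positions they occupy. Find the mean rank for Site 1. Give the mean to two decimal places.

Sorted (descending): 48, 40, 30, 29, 27, 17, 17, 13
The 2 values of 17 occupy positions 6–7 → average rank (6+7)/2 = 6.5.
Site 1 values → pooled ranks: 27→5, 17→6.5, 13→8
Mean rank = (5 + 6.5 + 8) / 3 = 6.50

6.50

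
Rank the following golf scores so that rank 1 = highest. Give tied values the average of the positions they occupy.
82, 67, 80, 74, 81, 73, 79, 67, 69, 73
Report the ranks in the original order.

1, 9.5, 3, 5, 2, 6.5, 4, 9.5, 8, 6.5

Sorted (descending): 82, 81, 80, 79, 74, 73, 73, 69, 67, 67
The 2 values of 73 occupy positions 6–7 → average rank (6+7)/2 = 6.5.
The 2 values of 67 occupy positions 9–10 → average rank (9+10)/2 = 9.5.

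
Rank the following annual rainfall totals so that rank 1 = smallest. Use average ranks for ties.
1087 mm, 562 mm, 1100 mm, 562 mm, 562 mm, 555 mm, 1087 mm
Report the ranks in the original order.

5.5, 3, 7, 3, 3, 1, 5.5

Sorted (ascending): 555, 562, 562, 562, 1087, 1087, 1100
The 3 values of 562 occupy positions 2–4 → average rank 3.
The 2 values of 1087 occupy positions 5–6 → average rank (5+6)/2 = 5.5.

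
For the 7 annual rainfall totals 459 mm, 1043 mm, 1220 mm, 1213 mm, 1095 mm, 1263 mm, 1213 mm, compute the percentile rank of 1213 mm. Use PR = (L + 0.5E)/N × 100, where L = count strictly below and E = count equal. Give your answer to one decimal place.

57.1

N = 7.
Strictly below 1213: 3. Equal to 1213: 2.
PR = (3 + 0.5·2)/7 × 100 = 57.1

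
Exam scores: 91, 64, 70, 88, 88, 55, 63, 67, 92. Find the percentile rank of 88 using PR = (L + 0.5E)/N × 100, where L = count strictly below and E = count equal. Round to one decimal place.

N = 9.
Strictly below 88: 5. Equal to 88: 2.
PR = (5 + 0.5·2)/9 × 100 = 66.7

66.7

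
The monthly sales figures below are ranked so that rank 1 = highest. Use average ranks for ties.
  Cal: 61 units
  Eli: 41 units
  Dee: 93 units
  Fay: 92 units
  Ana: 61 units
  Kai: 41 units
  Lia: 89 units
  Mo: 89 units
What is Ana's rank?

5.5

Sorted (descending): 93, 92, 89, 89, 61, 61, 41, 41
The 2 values of 89 occupy positions 3–4 → average rank (3+4)/2 = 3.5.
The 2 values of 61 occupy positions 5–6 → average rank (5+6)/2 = 5.5.
The 2 values of 41 occupy positions 7–8 → average rank (7+8)/2 = 7.5.
Ana has value 61 units → rank 5.5.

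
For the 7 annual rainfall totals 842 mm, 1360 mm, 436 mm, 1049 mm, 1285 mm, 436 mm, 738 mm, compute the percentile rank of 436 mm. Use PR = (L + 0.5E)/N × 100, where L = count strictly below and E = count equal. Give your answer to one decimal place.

N = 7.
Strictly below 436: 0. Equal to 436: 2.
PR = (0 + 0.5·2)/7 × 100 = 14.3

14.3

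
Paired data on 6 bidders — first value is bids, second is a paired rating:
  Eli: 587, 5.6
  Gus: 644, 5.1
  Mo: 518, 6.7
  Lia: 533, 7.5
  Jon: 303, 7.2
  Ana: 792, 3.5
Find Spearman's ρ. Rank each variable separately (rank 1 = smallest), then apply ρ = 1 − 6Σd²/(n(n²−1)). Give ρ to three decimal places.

-0.829

Ranks of variable 1: 4, 5, 2, 3, 1, 6
Ranks of variable 2: 3, 2, 4, 6, 5, 1
d = r₁ − r₂: 1, 3, -2, -3, -4, 5
d²: 1, 9, 4, 9, 16, 25; Σd² = 64
ρ = 1 − 6·64/(6·35) = 1 − 384/210 = -0.829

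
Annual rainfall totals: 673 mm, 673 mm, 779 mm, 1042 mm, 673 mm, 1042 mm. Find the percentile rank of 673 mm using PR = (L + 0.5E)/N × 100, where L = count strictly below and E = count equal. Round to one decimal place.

25.0

N = 6.
Strictly below 673: 0. Equal to 673: 3.
PR = (0 + 0.5·3)/6 × 100 = 25.0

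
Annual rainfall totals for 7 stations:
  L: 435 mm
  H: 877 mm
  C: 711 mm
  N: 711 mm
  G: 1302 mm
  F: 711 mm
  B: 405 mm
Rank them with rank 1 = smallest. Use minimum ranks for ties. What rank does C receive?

3

Sorted (ascending): 405, 435, 711, 711, 711, 877, 1302
The 3 values of 711 occupy positions 3–5 → each gets rank 3.
C has value 711 mm → rank 3.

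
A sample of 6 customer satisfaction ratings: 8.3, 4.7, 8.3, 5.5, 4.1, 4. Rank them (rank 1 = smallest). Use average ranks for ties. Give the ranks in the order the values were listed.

Sorted (ascending): 4, 4.1, 4.7, 5.5, 8.3, 8.3
The 2 values of 8.3 occupy positions 5–6 → average rank (5+6)/2 = 5.5.

5.5, 3, 5.5, 4, 2, 1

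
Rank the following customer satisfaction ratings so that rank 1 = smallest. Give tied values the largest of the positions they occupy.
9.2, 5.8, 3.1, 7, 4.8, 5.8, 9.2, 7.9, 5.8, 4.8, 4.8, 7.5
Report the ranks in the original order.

12, 7, 1, 8, 4, 7, 12, 10, 7, 4, 4, 9

Sorted (ascending): 3.1, 4.8, 4.8, 4.8, 5.8, 5.8, 5.8, 7, 7.5, 7.9, 9.2, 9.2
The 3 values of 4.8 occupy positions 2–4 → each gets rank 4.
The 3 values of 5.8 occupy positions 5–7 → each gets rank 7.
The 2 values of 9.2 occupy positions 11–12 → each gets rank 12.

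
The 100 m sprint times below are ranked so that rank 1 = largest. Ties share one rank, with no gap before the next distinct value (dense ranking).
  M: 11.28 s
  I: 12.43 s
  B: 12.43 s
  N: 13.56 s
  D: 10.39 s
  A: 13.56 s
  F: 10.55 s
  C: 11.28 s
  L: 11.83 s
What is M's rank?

Sorted (descending): 13.56, 13.56, 12.43, 12.43, 11.83, 11.28, 11.28, 10.55, 10.39
The 2 values of 13.56 share dense rank 1.
The 2 values of 12.43 share dense rank 2.
The 2 values of 11.28 share dense rank 4.
Remaining distinct values take the next consecutive integers.
M has value 11.28 s → rank 4.

4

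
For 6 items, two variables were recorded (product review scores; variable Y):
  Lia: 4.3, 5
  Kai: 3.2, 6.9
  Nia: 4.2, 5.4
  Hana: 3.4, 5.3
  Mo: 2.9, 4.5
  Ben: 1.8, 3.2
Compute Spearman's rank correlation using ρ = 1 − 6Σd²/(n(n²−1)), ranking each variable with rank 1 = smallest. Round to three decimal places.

Ranks of variable 1: 6, 3, 5, 4, 2, 1
Ranks of variable 2: 3, 6, 5, 4, 2, 1
d = r₁ − r₂: 3, -3, 0, 0, 0, 0
d²: 9, 9, 0, 0, 0, 0; Σd² = 18
ρ = 1 − 6·18/(6·35) = 1 − 108/210 = 0.486

0.486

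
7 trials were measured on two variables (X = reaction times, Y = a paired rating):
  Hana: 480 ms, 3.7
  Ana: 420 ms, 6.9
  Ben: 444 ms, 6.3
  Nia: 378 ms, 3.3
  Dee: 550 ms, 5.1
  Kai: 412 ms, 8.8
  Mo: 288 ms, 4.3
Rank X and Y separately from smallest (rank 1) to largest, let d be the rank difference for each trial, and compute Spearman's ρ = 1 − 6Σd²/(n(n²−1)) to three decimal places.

0.107

Ranks of variable 1: 6, 4, 5, 2, 7, 3, 1
Ranks of variable 2: 2, 6, 5, 1, 4, 7, 3
d = r₁ − r₂: 4, -2, 0, 1, 3, -4, -2
d²: 16, 4, 0, 1, 9, 16, 4; Σd² = 50
ρ = 1 − 6·50/(7·48) = 1 − 300/336 = 0.107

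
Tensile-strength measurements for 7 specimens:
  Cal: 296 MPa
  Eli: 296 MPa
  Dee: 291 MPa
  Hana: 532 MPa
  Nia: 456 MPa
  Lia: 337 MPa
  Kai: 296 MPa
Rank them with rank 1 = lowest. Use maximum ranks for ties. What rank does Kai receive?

Sorted (ascending): 291, 296, 296, 296, 337, 456, 532
The 3 values of 296 occupy positions 2–4 → each gets rank 4.
Kai has value 296 MPa → rank 4.

4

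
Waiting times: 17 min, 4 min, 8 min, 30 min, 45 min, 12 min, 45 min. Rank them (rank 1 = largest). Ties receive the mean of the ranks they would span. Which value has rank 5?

12

Sorted (descending): 45, 45, 30, 17, 12, 8, 4
The 2 values of 45 occupy positions 1–2 → average rank (1+2)/2 = 1.5.
Rank 5 → value 12.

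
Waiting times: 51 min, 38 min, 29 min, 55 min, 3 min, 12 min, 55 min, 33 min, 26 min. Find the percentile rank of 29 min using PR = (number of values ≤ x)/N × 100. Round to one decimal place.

44.4

N = 9.
Strictly below 29: 3. Equal to 29: 1.
PR = 4/9 × 100 = 44.4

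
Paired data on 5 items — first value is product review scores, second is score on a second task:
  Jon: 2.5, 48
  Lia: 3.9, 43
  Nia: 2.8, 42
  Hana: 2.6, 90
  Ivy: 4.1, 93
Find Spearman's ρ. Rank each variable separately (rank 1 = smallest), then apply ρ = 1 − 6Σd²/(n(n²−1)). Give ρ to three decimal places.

0.200

Ranks of variable 1: 1, 4, 3, 2, 5
Ranks of variable 2: 3, 2, 1, 4, 5
d = r₁ − r₂: -2, 2, 2, -2, 0
d²: 4, 4, 4, 4, 0; Σd² = 16
ρ = 1 − 6·16/(5·24) = 1 − 96/120 = 0.200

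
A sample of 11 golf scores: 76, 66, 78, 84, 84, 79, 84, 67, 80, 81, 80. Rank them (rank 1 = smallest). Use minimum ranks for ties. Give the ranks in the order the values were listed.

3, 1, 4, 9, 9, 5, 9, 2, 6, 8, 6

Sorted (ascending): 66, 67, 76, 78, 79, 80, 80, 81, 84, 84, 84
The 2 values of 80 occupy positions 6–7 → each gets rank 6.
The 3 values of 84 occupy positions 9–11 → each gets rank 9.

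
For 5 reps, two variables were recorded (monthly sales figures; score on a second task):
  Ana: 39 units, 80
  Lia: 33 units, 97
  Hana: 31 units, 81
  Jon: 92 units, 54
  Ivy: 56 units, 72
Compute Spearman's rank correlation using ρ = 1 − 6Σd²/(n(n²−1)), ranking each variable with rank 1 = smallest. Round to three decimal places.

-0.900

Ranks of variable 1: 3, 2, 1, 5, 4
Ranks of variable 2: 3, 5, 4, 1, 2
d = r₁ − r₂: 0, -3, -3, 4, 2
d²: 0, 9, 9, 16, 4; Σd² = 38
ρ = 1 − 6·38/(5·24) = 1 − 228/120 = -0.900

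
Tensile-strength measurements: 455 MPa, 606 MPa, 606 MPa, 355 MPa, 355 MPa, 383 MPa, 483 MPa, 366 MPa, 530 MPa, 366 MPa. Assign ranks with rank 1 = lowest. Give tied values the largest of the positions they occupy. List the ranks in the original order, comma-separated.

6, 10, 10, 2, 2, 5, 7, 4, 8, 4

Sorted (ascending): 355, 355, 366, 366, 383, 455, 483, 530, 606, 606
The 2 values of 355 occupy positions 1–2 → each gets rank 2.
The 2 values of 366 occupy positions 3–4 → each gets rank 4.
The 2 values of 606 occupy positions 9–10 → each gets rank 10.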